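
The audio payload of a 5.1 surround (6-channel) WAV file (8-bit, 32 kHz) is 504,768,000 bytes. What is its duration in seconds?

Byte rate = 32,000 × 1 × 6 = 192,000 bytes/s.
Duration = 504,768,000 / 192,000 = 2,629 s.

2,629 seconds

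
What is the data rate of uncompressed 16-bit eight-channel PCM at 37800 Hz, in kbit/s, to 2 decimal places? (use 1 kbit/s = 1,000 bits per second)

4838.40 kbit/s

Bit rate = 37,800 × 16 × 8 = 4,838,400 bits/s.
= 4838.40 kbit/s.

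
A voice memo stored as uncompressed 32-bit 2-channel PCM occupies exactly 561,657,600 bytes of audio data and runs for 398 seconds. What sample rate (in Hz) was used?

Bytes = sample_rate × seconds × bytes_per_sample × channels.
sample_rate = 561,657,600 / (398 × 4 × 2) = 561,657,600 / 3,184 = 176,400 Hz.

176,400 Hz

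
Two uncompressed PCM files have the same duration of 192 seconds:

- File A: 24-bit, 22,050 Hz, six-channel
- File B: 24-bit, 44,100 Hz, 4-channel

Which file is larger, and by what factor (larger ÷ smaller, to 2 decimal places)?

File A: 22,050 × 3 × 6 = 396,900 bytes/s.
File B: 44,100 × 3 × 4 = 529,200 bytes/s.
File B is larger; ratio = 101,606,400 / 76,204,800 = 1.33.

File B, by a factor of 1.33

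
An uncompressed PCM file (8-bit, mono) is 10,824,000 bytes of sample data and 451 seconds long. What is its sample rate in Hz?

Bytes = sample_rate × seconds × bytes_per_sample × channels.
sample_rate = 10,824,000 / (451 × 1 × 1) = 10,824,000 / 451 = 24,000 Hz.

24,000 Hz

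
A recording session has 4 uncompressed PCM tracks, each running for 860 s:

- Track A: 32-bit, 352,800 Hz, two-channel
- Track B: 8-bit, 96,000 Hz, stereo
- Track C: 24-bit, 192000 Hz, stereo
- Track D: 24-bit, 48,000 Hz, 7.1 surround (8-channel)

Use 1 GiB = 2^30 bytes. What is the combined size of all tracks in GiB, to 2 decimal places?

4.26 GiB

Track A: 352,800 × 860 × 4 × 2 = 2,427,264,000 bytes.
Track B: 96,000 × 860 × 1 × 2 = 165,120,000 bytes.
Track C: 192,000 × 860 × 3 × 2 = 990,720,000 bytes.
Track D: 48,000 × 860 × 3 × 8 = 990,720,000 bytes.
Total = 4,573,824,000 bytes = 4.26 GiB.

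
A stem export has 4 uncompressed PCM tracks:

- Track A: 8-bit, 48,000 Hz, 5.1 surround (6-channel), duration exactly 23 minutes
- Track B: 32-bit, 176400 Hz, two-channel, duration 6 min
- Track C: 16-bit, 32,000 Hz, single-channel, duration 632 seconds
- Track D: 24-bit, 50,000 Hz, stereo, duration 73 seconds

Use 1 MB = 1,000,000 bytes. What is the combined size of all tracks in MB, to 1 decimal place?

Track A: exactly 23 minutes = 1,380 s; 48,000 × 1,380 × 1 × 6 = 397,440,000 bytes.
Track B: 6 min = 360 s; 176,400 × 360 × 4 × 2 = 508,032,000 bytes.
Track C: 32,000 × 632 × 2 × 1 = 40,448,000 bytes.
Track D: 50,000 × 73 × 3 × 2 = 21,900,000 bytes.
Total = 967,820,000 bytes = 967.8 MB.

967.8 MB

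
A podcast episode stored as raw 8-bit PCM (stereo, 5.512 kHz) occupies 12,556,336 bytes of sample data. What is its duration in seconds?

1,139 seconds

Byte rate = 5,512 × 1 × 2 = 11,024 bytes/s.
Duration = 12,556,336 / 11,024 = 1,139 s.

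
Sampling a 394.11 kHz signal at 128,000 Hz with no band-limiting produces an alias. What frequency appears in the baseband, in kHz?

Nyquist = 128,000/2 = 64,000 Hz; 394,110 Hz exceeds it.
Alias = |394,110 − 3×128,000| = |394,110 − 384,000| = 10,110 Hz = 10.11 kHz.

10.11 kHz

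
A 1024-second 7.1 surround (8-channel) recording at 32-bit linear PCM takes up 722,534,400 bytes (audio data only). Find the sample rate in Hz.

22,050 Hz

Bytes = sample_rate × seconds × bytes_per_sample × channels.
sample_rate = 722,534,400 / (1,024 × 4 × 8) = 722,534,400 / 32,768 = 22,050 Hz.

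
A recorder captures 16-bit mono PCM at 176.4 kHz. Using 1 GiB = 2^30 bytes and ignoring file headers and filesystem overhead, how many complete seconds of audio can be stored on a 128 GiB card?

389,566 seconds

Uncompressed byte rate = 176,400 × 2 × 1 = 352,800 bytes/s.
Capacity = 128 × 1,073,741,824 = 137,438,953,472 bytes.
137,438,953,472 / 352,800 ≈ 389566.19 s → 389,566 seconds.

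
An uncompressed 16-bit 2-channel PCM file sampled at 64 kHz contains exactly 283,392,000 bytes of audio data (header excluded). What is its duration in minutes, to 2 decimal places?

18.45 minutes

Byte rate = 64,000 × 2 × 2 = 256,000 bytes/s.
Duration = 283,392,000 / 256,000 = 1,107 s.
1,107 s / 60 = 18.45 minutes.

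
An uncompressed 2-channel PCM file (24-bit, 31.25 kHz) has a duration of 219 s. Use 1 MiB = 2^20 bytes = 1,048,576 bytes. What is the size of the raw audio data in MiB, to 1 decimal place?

Bytes = 31,250 samples/s × 219 s × 3 bytes/sample × 2 ch = 41,062,500 bytes.
41,062,500 / 1,048,576 = 39.2 MiB.

39.2 MiB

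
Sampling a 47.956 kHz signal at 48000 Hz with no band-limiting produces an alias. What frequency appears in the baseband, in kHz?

0.044 kHz

Nyquist = 48,000/2 = 24,000 Hz; 47,956 Hz exceeds it.
Alias = |47,956 − 1×48,000| = |47,956 − 48,000| = 44 Hz = 0.044 kHz.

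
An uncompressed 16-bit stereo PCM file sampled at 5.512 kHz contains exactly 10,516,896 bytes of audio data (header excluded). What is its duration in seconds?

477 seconds

Byte rate = 5,512 × 2 × 2 = 22,048 bytes/s.
Duration = 10,516,896 / 22,048 = 477 s.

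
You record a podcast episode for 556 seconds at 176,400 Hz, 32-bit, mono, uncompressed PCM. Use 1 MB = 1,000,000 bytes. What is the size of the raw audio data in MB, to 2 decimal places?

392.31 MB

Bytes = 176,400 samples/s × 556 s × 4 bytes/sample × 1 ch = 392,313,600 bytes.
392,313,600 / 1,000,000 = 392.31 MB.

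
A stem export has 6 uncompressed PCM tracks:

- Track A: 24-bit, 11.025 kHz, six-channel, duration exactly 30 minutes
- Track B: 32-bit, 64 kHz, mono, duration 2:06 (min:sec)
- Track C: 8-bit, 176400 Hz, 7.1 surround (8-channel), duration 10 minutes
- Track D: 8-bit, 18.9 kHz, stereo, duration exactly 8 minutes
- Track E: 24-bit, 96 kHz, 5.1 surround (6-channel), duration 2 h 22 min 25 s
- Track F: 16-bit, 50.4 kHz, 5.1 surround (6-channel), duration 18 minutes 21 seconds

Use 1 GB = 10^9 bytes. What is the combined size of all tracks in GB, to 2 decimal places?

Track A: exactly 30 minutes = 1,800 s; 11,025 × 1,800 × 3 × 6 = 357,210,000 bytes.
Track B: 2:06 (min:sec) = 126 s; 64,000 × 126 × 4 × 1 = 32,256,000 bytes.
Track C: 10 minutes = 600 s; 176,400 × 600 × 1 × 8 = 846,720,000 bytes.
Track D: exactly 8 minutes = 480 s; 18,900 × 480 × 1 × 2 = 18,144,000 bytes.
Track E: 2 h 22 min 25 s = 8,545 s; 96,000 × 8,545 × 3 × 6 = 14,765,760,000 bytes.
Track F: 18 minutes 21 seconds = 1,101 s; 50,400 × 1,101 × 2 × 6 = 665,884,800 bytes.
Total = 16,685,974,800 bytes = 16.69 GB.

16.69 GB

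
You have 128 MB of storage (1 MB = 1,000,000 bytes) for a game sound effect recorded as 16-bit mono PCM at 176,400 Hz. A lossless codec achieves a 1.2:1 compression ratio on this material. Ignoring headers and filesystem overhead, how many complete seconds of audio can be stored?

435 seconds

Uncompressed byte rate = 176,400 × 2 × 1 = 352,800 bytes/s.
After 1.2:1 compression, effective rate ≈ 294000 bytes/s.
Capacity = 128 × 1,000,000 = 128,000,000 bytes.
128,000,000 / effective rate ≈ 435.37 s → 435 seconds.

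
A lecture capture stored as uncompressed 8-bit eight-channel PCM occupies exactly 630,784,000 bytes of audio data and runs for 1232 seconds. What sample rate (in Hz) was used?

Bytes = sample_rate × seconds × bytes_per_sample × channels.
sample_rate = 630,784,000 / (1,232 × 1 × 8) = 630,784,000 / 9,856 = 64,000 Hz.

64,000 Hz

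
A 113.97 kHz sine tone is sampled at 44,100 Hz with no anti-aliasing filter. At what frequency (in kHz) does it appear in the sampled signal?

18.33 kHz

Nyquist = 44,100/2 = 22,050 Hz; 113,970 Hz exceeds it.
Alias = |113,970 − 3×44,100| = |113,970 − 132,300| = 18,330 Hz = 18.33 kHz.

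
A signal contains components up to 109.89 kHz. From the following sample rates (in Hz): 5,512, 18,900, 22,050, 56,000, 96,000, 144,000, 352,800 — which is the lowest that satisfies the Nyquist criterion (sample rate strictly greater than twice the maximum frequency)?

Need sample rate > 2 × 109,890 = 219,780 Hz.
Lowest listed rate above 219,780 Hz is 352,800 Hz.

352,800 Hz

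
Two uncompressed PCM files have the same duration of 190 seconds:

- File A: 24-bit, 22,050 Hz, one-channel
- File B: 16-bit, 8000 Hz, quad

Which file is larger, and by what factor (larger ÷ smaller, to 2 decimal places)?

File A: 22,050 × 3 × 1 = 66,150 bytes/s.
File B: 8,000 × 2 × 4 = 64,000 bytes/s.
File A is larger; ratio = 12,568,500 / 12,160,000 = 1.03.

File A, by a factor of 1.03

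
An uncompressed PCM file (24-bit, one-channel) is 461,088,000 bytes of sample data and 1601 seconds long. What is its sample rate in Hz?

Bytes = sample_rate × seconds × bytes_per_sample × channels.
sample_rate = 461,088,000 / (1,601 × 3 × 1) = 461,088,000 / 4,803 = 96,000 Hz.

96,000 Hz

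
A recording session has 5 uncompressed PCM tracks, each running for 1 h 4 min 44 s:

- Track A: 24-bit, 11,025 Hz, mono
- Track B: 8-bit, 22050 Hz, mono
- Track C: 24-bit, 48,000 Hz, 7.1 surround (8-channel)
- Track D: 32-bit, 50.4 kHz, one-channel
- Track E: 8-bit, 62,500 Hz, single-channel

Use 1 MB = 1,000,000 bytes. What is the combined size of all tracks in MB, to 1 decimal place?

1 h 4 min 44 s = 3,884 s.
Track A: 11,025 × 3,884 × 3 × 1 = 128,463,300 bytes.
Track B: 22,050 × 3,884 × 1 × 1 = 85,642,200 bytes.
Track C: 48,000 × 3,884 × 3 × 8 = 4,474,368,000 bytes.
Track D: 50,400 × 3,884 × 4 × 1 = 783,014,400 bytes.
Track E: 62,500 × 3,884 × 1 × 1 = 242,750,000 bytes.
Total = 5,714,237,900 bytes = 5714.2 MB.

5714.2 MB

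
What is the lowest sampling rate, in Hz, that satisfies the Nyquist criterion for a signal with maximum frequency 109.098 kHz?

218,196 Hz

Minimum sample rate = 2 × 109,098 Hz = 218,196 Hz.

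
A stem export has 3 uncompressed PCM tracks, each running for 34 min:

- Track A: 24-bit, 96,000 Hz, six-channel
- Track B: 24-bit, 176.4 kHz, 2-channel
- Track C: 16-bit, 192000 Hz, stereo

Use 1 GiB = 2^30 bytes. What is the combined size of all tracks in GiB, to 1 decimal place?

34 min = 2,040 s.
Track A: 96,000 × 2,040 × 3 × 6 = 3,525,120,000 bytes.
Track B: 176,400 × 2,040 × 3 × 2 = 2,159,136,000 bytes.
Track C: 192,000 × 2,040 × 2 × 2 = 1,566,720,000 bytes.
Total = 7,250,976,000 bytes = 6.8 GiB.

6.8 GiB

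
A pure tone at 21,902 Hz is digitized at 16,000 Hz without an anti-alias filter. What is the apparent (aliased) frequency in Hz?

5,902 Hz

Nyquist = 16,000/2 = 8,000 Hz; 21,902 Hz exceeds it.
Alias = |21,902 − 1×16,000| = |21,902 − 16,000| = 5,902 Hz.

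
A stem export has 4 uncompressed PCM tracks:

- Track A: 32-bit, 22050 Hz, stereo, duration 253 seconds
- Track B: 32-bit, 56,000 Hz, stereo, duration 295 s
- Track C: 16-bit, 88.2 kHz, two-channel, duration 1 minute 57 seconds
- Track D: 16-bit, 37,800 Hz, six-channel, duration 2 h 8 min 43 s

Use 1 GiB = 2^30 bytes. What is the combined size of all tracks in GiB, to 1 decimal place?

Track A: 22,050 × 253 × 4 × 2 = 44,629,200 bytes.
Track B: 56,000 × 295 × 4 × 2 = 132,160,000 bytes.
Track C: 1 minute 57 seconds = 117 s; 88,200 × 117 × 2 × 2 = 41,277,600 bytes.
Track D: 2 h 8 min 43 s = 7,723 s; 37,800 × 7,723 × 2 × 6 = 3,503,152,800 bytes.
Total = 3,721,219,600 bytes = 3.5 GiB.

3.5 GiB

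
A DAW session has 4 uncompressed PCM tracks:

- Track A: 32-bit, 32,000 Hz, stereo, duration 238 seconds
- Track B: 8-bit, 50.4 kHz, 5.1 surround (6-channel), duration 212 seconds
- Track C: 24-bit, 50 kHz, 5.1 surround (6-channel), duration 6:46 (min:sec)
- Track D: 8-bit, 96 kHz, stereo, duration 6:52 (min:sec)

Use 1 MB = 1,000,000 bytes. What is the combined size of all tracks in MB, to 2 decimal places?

569.54 MB

Track A: 32,000 × 238 × 4 × 2 = 60,928,000 bytes.
Track B: 50,400 × 212 × 1 × 6 = 64,108,800 bytes.
Track C: 6:46 (min:sec) = 406 s; 50,000 × 406 × 3 × 6 = 365,400,000 bytes.
Track D: 6:52 (min:sec) = 412 s; 96,000 × 412 × 1 × 2 = 79,104,000 bytes.
Total = 569,540,800 bytes = 569.54 MB.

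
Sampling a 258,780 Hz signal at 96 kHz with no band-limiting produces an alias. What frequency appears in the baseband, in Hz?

Nyquist = 96,000/2 = 48,000 Hz; 258,780 Hz exceeds it.
Alias = |258,780 − 3×96,000| = |258,780 − 288,000| = 29,220 Hz.

29,220 Hz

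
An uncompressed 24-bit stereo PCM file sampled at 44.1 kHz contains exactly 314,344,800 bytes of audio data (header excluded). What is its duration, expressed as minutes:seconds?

19:48

Byte rate = 44,100 × 3 × 2 = 264,600 bytes/s.
Duration = 314,344,800 / 264,600 = 1,188 s.
1,188 s = 19:48.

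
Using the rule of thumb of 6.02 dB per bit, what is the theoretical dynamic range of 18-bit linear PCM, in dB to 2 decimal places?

18 × 6.02 = 108.36 dB.

108.36 dB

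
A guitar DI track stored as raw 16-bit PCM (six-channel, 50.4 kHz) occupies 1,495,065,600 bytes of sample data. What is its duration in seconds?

2,472 seconds

Byte rate = 50,400 × 2 × 6 = 604,800 bytes/s.
Duration = 1,495,065,600 / 604,800 = 2,472 s.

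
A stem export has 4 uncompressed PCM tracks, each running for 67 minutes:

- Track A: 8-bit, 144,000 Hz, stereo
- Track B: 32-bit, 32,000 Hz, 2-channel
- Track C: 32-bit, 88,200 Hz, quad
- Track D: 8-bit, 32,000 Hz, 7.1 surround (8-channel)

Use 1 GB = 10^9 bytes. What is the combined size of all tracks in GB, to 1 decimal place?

67 minutes = 4,020 s.
Track A: 144,000 × 4,020 × 1 × 2 = 1,157,760,000 bytes.
Track B: 32,000 × 4,020 × 4 × 2 = 1,029,120,000 bytes.
Track C: 88,200 × 4,020 × 4 × 4 = 5,673,024,000 bytes.
Track D: 32,000 × 4,020 × 1 × 8 = 1,029,120,000 bytes.
Total = 8,889,024,000 bytes = 8.9 GB.

8.9 GB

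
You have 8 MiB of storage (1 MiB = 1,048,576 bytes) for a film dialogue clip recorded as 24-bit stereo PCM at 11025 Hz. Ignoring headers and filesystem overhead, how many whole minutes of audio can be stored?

Uncompressed byte rate = 11,025 × 3 × 2 = 66,150 bytes/s.
Capacity = 8 × 1,048,576 = 8,388,608 bytes.
8,388,608 / 66,150 ≈ 126.81 s → 2 minutes.

2 minutes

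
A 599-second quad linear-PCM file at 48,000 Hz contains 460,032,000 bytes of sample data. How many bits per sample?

Bytes per sample = 460,032,000 / (48,000 × 599 × 4) = 460,032,000 / 115,008,000 = 4.
Bit depth = 4 × 8 = 32 bits.

32 bits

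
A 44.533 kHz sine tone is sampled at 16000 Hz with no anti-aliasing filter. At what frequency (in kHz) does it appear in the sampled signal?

3.467 kHz

Nyquist = 16,000/2 = 8,000 Hz; 44,533 Hz exceeds it.
Alias = |44,533 − 3×16,000| = |44,533 − 48,000| = 3,467 Hz = 3.467 kHz.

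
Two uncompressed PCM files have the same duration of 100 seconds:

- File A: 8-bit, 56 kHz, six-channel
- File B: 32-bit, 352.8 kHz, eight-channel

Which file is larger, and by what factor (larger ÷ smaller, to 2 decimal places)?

File A: 56,000 × 1 × 6 = 336,000 bytes/s.
File B: 352,800 × 4 × 8 = 11,289,600 bytes/s.
File B is larger; ratio = 1,128,960,000 / 33,600,000 = 33.60.

File B, by a factor of 33.60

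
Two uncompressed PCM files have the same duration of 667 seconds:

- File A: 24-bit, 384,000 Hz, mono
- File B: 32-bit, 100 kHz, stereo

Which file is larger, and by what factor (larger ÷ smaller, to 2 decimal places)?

File A: 384,000 × 3 × 1 = 1,152,000 bytes/s.
File B: 100,000 × 4 × 2 = 800,000 bytes/s.
File A is larger; ratio = 768,384,000 / 533,600,000 = 1.44.

File A, by a factor of 1.44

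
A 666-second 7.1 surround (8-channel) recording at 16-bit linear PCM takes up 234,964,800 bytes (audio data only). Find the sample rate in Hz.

22,050 Hz

Bytes = sample_rate × seconds × bytes_per_sample × channels.
sample_rate = 234,964,800 / (666 × 2 × 8) = 234,964,800 / 10,656 = 22,050 Hz.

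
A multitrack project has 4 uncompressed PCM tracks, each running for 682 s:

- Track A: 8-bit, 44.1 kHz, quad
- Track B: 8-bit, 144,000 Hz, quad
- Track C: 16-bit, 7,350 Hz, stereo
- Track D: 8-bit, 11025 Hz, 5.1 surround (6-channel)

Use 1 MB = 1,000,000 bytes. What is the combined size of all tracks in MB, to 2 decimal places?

Track A: 44,100 × 682 × 1 × 4 = 120,304,800 bytes.
Track B: 144,000 × 682 × 1 × 4 = 392,832,000 bytes.
Track C: 7,350 × 682 × 2 × 2 = 20,050,800 bytes.
Track D: 11,025 × 682 × 1 × 6 = 45,114,300 bytes.
Total = 578,301,900 bytes = 578.30 MB.

578.30 MB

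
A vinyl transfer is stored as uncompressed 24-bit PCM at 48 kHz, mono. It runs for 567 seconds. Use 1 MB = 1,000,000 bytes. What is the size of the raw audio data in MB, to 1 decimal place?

81.6 MB

Bytes = 48,000 samples/s × 567 s × 3 bytes/sample × 1 ch = 81,648,000 bytes.
81,648,000 / 1,000,000 = 81.6 MB.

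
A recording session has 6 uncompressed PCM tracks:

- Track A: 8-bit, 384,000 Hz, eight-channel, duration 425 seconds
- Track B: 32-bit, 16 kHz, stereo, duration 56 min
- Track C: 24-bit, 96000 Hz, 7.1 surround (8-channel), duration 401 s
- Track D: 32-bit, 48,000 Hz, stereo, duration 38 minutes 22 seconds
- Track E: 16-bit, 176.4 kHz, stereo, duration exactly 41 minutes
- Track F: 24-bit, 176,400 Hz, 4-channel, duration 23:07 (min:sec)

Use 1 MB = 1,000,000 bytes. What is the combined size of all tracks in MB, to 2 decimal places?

Track A: 384,000 × 425 × 1 × 8 = 1,305,600,000 bytes.
Track B: 56 min = 3,360 s; 16,000 × 3,360 × 4 × 2 = 430,080,000 bytes.
Track C: 96,000 × 401 × 3 × 8 = 923,904,000 bytes.
Track D: 38 minutes 22 seconds = 2,302 s; 48,000 × 2,302 × 4 × 2 = 883,968,000 bytes.
Track E: exactly 41 minutes = 2,460 s; 176,400 × 2,460 × 2 × 2 = 1,735,776,000 bytes.
Track F: 23:07 (min:sec) = 1,387 s; 176,400 × 1,387 × 3 × 4 = 2,936,001,600 bytes.
Total = 8,215,329,600 bytes = 8215.33 MB.

8215.33 MB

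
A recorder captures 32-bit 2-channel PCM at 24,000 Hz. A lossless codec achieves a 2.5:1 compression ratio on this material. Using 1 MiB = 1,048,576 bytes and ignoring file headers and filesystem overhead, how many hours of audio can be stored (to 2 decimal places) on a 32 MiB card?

0.12 hours

Uncompressed byte rate = 24,000 × 4 × 2 = 192,000 bytes/s.
After 2.5:1 compression, effective rate ≈ 76800 bytes/s.
Capacity = 32 × 1,048,576 = 33,554,432 bytes.
33,554,432 / effective rate ≈ 436.91 s → 0.12 hours.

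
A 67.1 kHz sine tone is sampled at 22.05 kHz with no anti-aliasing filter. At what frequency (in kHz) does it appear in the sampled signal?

Nyquist = 22,050/2 = 11,025 Hz; 67,100 Hz exceeds it.
Alias = |67,100 − 3×22,050| = |67,100 − 66,150| = 950 Hz = 0.95 kHz.

0.95 kHz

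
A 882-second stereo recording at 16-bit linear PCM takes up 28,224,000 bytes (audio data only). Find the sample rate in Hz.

Bytes = sample_rate × seconds × bytes_per_sample × channels.
sample_rate = 28,224,000 / (882 × 2 × 2) = 28,224,000 / 3,528 = 8,000 Hz.

8,000 Hz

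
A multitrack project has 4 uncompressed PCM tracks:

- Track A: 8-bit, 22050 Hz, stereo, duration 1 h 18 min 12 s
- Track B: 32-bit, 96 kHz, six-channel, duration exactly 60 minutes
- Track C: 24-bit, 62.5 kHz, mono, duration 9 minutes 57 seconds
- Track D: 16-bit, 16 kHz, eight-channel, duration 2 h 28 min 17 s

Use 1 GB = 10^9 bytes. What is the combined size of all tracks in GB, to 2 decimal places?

10.89 GB

Track A: 1 h 18 min 12 s = 4,692 s; 22,050 × 4,692 × 1 × 2 = 206,917,200 bytes.
Track B: exactly 60 minutes = 3,600 s; 96,000 × 3,600 × 4 × 6 = 8,294,400,000 bytes.
Track C: 9 minutes 57 seconds = 597 s; 62,500 × 597 × 3 × 1 = 111,937,500 bytes.
Track D: 2 h 28 min 17 s = 8,897 s; 16,000 × 8,897 × 2 × 8 = 2,277,632,000 bytes.
Total = 10,890,886,700 bytes = 10.89 GB.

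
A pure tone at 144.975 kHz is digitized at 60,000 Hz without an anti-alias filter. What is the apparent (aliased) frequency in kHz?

Nyquist = 60,000/2 = 30,000 Hz; 144,975 Hz exceeds it.
Alias = |144,975 − 2×60,000| = |144,975 − 120,000| = 24,975 Hz = 24.975 kHz.

24.975 kHz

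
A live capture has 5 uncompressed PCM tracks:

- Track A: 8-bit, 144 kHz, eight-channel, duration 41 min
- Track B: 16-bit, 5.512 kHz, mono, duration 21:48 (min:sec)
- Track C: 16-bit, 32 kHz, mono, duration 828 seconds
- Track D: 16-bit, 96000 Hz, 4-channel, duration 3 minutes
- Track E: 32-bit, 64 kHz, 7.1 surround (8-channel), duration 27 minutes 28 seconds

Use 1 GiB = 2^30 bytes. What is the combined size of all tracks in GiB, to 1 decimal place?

Track A: 41 min = 2,460 s; 144,000 × 2,460 × 1 × 8 = 2,833,920,000 bytes.
Track B: 21:48 (min:sec) = 1,308 s; 5,512 × 1,308 × 2 × 1 = 14,419,392 bytes.
Track C: 32,000 × 828 × 2 × 1 = 52,992,000 bytes.
Track D: 3 minutes = 180 s; 96,000 × 180 × 2 × 4 = 138,240,000 bytes.
Track E: 27 minutes 28 seconds = 1,648 s; 64,000 × 1,648 × 4 × 8 = 3,375,104,000 bytes.
Total = 6,414,675,392 bytes = 6.0 GiB.

6.0 GiB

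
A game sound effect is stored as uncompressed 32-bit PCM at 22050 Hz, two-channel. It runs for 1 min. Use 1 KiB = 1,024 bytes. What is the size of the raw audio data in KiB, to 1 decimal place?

Duration = 1 min = 60 s.
Bytes = 22,050 samples/s × 60 s × 4 bytes/sample × 2 ch = 10,584,000 bytes.
10,584,000 / 1,024 = 10335.9 KiB.

10335.9 KiB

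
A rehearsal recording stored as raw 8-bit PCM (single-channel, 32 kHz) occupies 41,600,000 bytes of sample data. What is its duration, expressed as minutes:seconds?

21:40

Byte rate = 32,000 × 1 × 1 = 32,000 bytes/s.
Duration = 41,600,000 / 32,000 = 1,300 s.
1,300 s = 21:40.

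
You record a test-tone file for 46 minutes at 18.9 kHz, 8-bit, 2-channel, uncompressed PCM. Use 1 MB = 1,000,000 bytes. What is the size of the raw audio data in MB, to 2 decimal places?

104.33 MB

Duration = 46 minutes = 2,760 s.
Bytes = 18,900 samples/s × 2,760 s × 1 bytes/sample × 2 ch = 104,328,000 bytes.
104,328,000 / 1,000,000 = 104.33 MB.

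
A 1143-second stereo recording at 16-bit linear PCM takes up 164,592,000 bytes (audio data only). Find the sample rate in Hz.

36,000 Hz

Bytes = sample_rate × seconds × bytes_per_sample × channels.
sample_rate = 164,592,000 / (1,143 × 2 × 2) = 164,592,000 / 4,572 = 36,000 Hz.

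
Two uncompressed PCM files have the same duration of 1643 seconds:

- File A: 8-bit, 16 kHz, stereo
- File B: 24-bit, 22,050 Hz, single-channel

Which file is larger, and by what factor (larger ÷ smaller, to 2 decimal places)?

File A: 16,000 × 1 × 2 = 32,000 bytes/s.
File B: 22,050 × 3 × 1 = 66,150 bytes/s.
File B is larger; ratio = 108,684,450 / 52,576,000 = 2.07.

File B, by a factor of 2.07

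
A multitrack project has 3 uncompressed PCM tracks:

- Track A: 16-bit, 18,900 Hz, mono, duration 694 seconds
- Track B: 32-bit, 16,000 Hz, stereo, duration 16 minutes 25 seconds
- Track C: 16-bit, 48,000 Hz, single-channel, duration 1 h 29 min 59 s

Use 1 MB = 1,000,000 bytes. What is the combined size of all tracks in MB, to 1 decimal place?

670.6 MB

Track A: 18,900 × 694 × 2 × 1 = 26,233,200 bytes.
Track B: 16 minutes 25 seconds = 985 s; 16,000 × 985 × 4 × 2 = 126,080,000 bytes.
Track C: 1 h 29 min 59 s = 5,399 s; 48,000 × 5,399 × 2 × 1 = 518,304,000 bytes.
Total = 670,617,200 bytes = 670.6 MB.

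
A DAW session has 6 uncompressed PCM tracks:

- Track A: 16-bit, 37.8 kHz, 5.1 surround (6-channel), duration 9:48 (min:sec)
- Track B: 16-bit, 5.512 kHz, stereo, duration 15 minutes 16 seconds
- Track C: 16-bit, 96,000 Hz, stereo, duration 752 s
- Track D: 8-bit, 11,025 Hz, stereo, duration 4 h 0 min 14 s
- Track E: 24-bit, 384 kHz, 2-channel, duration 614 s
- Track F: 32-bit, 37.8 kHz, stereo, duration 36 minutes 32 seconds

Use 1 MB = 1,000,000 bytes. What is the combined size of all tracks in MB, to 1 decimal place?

Track A: 9:48 (min:sec) = 588 s; 37,800 × 588 × 2 × 6 = 266,716,800 bytes.
Track B: 15 minutes 16 seconds = 916 s; 5,512 × 916 × 2 × 2 = 20,195,968 bytes.
Track C: 96,000 × 752 × 2 × 2 = 288,768,000 bytes.
Track D: 4 h 0 min 14 s = 14,414 s; 11,025 × 14,414 × 1 × 2 = 317,828,700 bytes.
Track E: 384,000 × 614 × 3 × 2 = 1,414,656,000 bytes.
Track F: 36 minutes 32 seconds = 2,192 s; 37,800 × 2,192 × 4 × 2 = 662,860,800 bytes.
Total = 2,971,026,268 bytes = 2971.0 MB.

2971.0 MB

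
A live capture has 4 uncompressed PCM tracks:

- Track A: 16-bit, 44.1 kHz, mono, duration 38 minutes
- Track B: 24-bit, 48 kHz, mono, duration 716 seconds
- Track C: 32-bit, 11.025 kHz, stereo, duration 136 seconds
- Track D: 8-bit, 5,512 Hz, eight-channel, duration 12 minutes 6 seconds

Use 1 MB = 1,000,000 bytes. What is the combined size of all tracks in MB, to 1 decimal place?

348.2 MB

Track A: 38 minutes = 2,280 s; 44,100 × 2,280 × 2 × 1 = 201,096,000 bytes.
Track B: 48,000 × 716 × 3 × 1 = 103,104,000 bytes.
Track C: 11,025 × 136 × 4 × 2 = 11,995,200 bytes.
Track D: 12 minutes 6 seconds = 726 s; 5,512 × 726 × 1 × 8 = 32,013,696 bytes.
Total = 348,208,896 bytes = 348.2 MB.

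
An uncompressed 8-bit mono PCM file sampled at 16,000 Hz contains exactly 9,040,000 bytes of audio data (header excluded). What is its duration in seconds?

Byte rate = 16,000 × 1 × 1 = 16,000 bytes/s.
Duration = 9,040,000 / 16,000 = 565 s.

565 seconds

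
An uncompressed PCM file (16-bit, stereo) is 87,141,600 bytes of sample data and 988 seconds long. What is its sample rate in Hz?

Bytes = sample_rate × seconds × bytes_per_sample × channels.
sample_rate = 87,141,600 / (988 × 2 × 2) = 87,141,600 / 3,952 = 22,050 Hz.

22,050 Hz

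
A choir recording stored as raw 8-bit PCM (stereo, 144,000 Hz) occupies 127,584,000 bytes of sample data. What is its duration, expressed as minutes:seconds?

7:23

Byte rate = 144,000 × 1 × 2 = 288,000 bytes/s.
Duration = 127,584,000 / 288,000 = 443 s.
443 s = 7:23.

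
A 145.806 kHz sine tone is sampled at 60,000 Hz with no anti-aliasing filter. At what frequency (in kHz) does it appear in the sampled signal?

25.806 kHz

Nyquist = 60,000/2 = 30,000 Hz; 145,806 Hz exceeds it.
Alias = |145,806 − 2×60,000| = |145,806 − 120,000| = 25,806 Hz = 25.806 kHz.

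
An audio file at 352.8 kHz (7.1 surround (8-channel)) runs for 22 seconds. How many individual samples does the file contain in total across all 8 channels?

352,800 × 22 s × 8 ch = 62,092,800 samples.

62,092,800 samples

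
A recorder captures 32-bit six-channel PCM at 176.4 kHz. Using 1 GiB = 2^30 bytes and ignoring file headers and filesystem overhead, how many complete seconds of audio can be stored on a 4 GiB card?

1,014 seconds

Uncompressed byte rate = 176,400 × 4 × 6 = 4,233,600 bytes/s.
Capacity = 4 × 1,073,741,824 = 4,294,967,296 bytes.
4,294,967,296 / 4,233,600 ≈ 1014.5 s → 1,014 seconds.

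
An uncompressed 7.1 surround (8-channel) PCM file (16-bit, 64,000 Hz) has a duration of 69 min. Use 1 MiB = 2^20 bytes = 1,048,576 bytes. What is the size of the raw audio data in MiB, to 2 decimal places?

4042.97 MiB

Duration = 69 min = 4,140 s.
Bytes = 64,000 samples/s × 4,140 s × 2 bytes/sample × 8 ch = 4,239,360,000 bytes.
4,239,360,000 / 1,048,576 = 4042.97 MiB.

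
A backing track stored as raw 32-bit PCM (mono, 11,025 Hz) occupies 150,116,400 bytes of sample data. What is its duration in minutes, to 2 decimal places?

Byte rate = 11,025 × 4 × 1 = 44,100 bytes/s.
Duration = 150,116,400 / 44,100 = 3,404 s.
3,404 s / 60 = 56.73 minutes.

56.73 minutes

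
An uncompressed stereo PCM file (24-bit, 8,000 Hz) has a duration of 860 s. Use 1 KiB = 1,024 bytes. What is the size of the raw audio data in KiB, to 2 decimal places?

40312.50 KiB

Bytes = 8,000 samples/s × 860 s × 3 bytes/sample × 2 ch = 41,280,000 bytes.
41,280,000 / 1,024 = 40312.50 KiB.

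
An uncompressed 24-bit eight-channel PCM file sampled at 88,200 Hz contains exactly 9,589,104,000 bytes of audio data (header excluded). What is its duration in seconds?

Byte rate = 88,200 × 3 × 8 = 2,116,800 bytes/s.
Duration = 9,589,104,000 / 2,116,800 = 4,530 s.

4,530 seconds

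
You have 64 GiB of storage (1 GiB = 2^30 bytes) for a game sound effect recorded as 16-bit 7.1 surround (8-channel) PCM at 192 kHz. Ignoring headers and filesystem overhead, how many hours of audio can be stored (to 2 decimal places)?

Uncompressed byte rate = 192,000 × 2 × 8 = 3,072,000 bytes/s.
Capacity = 64 × 1,073,741,824 = 68,719,476,736 bytes.
68,719,476,736 / 3,072,000 ≈ 22369.62 s → 6.21 hours.

6.21 hours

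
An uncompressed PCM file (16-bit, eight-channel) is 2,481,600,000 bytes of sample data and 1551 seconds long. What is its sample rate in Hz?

Bytes = sample_rate × seconds × bytes_per_sample × channels.
sample_rate = 2,481,600,000 / (1,551 × 2 × 8) = 2,481,600,000 / 24,816 = 100,000 Hz.

100,000 Hz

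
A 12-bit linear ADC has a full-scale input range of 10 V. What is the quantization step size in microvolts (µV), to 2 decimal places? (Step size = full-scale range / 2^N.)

2441.41 µV

10 V / 2^12 = 10 / 4,096 V = 2441.41 µV.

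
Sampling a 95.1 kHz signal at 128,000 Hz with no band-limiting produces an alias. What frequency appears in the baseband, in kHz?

Nyquist = 128,000/2 = 64,000 Hz; 95,100 Hz exceeds it.
Alias = |95,100 − 1×128,000| = |95,100 − 128,000| = 32,900 Hz = 32.9 kHz.

32.9 kHz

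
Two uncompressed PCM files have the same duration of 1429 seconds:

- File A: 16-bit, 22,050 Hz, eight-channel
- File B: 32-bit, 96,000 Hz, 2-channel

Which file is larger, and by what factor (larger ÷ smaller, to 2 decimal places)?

File A: 22,050 × 2 × 8 = 352,800 bytes/s.
File B: 96,000 × 4 × 2 = 768,000 bytes/s.
File B is larger; ratio = 1,097,472,000 / 504,151,200 = 2.18.

File B, by a factor of 2.18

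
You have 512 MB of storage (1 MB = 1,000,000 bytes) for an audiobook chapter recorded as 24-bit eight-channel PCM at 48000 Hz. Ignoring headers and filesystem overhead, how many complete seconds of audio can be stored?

444 seconds

Uncompressed byte rate = 48,000 × 3 × 8 = 1,152,000 bytes/s.
Capacity = 512 × 1,000,000 = 512,000,000 bytes.
512,000,000 / 1,152,000 ≈ 444.44 s → 444 seconds.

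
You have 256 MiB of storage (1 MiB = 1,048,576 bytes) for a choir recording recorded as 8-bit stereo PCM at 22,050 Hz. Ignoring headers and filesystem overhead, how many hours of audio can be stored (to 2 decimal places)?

Uncompressed byte rate = 22,050 × 1 × 2 = 44,100 bytes/s.
Capacity = 256 × 1,048,576 = 268,435,456 bytes.
268,435,456 / 44,100 ≈ 6086.97 s → 1.69 hours.

1.69 hours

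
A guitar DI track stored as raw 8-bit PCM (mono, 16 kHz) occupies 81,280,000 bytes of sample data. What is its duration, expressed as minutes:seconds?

84:40

Byte rate = 16,000 × 1 × 1 = 16,000 bytes/s.
Duration = 81,280,000 / 16,000 = 5,080 s.
5,080 s = 84:40.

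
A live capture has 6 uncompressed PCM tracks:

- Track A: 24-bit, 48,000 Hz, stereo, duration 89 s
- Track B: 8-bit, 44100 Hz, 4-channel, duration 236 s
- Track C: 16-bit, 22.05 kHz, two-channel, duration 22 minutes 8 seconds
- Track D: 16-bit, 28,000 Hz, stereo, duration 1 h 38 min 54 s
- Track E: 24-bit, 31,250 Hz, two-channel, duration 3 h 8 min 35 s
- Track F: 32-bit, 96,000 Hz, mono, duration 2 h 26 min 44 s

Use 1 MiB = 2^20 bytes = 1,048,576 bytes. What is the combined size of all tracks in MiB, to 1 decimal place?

Track A: 48,000 × 89 × 3 × 2 = 25,632,000 bytes.
Track B: 44,100 × 236 × 1 × 4 = 41,630,400 bytes.
Track C: 22 minutes 8 seconds = 1,328 s; 22,050 × 1,328 × 2 × 2 = 117,129,600 bytes.
Track D: 1 h 38 min 54 s = 5,934 s; 28,000 × 5,934 × 2 × 2 = 664,608,000 bytes.
Track E: 3 h 8 min 35 s = 11,315 s; 31,250 × 11,315 × 3 × 2 = 2,121,562,500 bytes.
Track F: 2 h 26 min 44 s = 8,804 s; 96,000 × 8,804 × 4 × 1 = 3,380,736,000 bytes.
Total = 6,351,298,500 bytes = 6057.1 MiB.

6057.1 MiB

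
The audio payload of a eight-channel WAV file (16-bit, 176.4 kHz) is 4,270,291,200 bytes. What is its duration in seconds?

Byte rate = 176,400 × 2 × 8 = 2,822,400 bytes/s.
Duration = 4,270,291,200 / 2,822,400 = 1,513 s.

1,513 seconds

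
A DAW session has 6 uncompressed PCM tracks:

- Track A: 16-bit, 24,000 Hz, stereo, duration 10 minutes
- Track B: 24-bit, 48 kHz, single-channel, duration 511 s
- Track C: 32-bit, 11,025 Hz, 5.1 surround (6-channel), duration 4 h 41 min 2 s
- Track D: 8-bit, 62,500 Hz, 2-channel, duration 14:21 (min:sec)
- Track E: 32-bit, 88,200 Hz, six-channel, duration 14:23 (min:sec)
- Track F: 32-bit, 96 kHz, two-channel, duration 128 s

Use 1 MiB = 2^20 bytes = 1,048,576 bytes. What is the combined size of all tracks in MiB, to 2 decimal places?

Track A: 10 minutes = 600 s; 24,000 × 600 × 2 × 2 = 57,600,000 bytes.
Track B: 48,000 × 511 × 3 × 1 = 73,584,000 bytes.
Track C: 4 h 41 min 2 s = 16,862 s; 11,025 × 16,862 × 4 × 6 = 4,461,685,200 bytes.
Track D: 14:21 (min:sec) = 861 s; 62,500 × 861 × 1 × 2 = 107,625,000 bytes.
Track E: 14:23 (min:sec) = 863 s; 88,200 × 863 × 4 × 6 = 1,826,798,400 bytes.
Track F: 96,000 × 128 × 4 × 2 = 98,304,000 bytes.
Total = 6,625,596,600 bytes = 6318.66 MiB.

6318.66 MiB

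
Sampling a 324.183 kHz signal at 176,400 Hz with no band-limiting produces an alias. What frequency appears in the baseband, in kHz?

Nyquist = 176,400/2 = 88,200 Hz; 324,183 Hz exceeds it.
Alias = |324,183 − 2×176,400| = |324,183 − 352,800| = 28,617 Hz = 28.617 kHz.

28.617 kHz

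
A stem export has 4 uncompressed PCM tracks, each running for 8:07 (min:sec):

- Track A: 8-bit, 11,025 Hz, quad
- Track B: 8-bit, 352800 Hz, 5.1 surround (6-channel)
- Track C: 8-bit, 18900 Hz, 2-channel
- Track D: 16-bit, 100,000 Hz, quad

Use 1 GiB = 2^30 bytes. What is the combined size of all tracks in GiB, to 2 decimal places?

8:07 (min:sec) = 487 s.
Track A: 11,025 × 487 × 1 × 4 = 21,476,700 bytes.
Track B: 352,800 × 487 × 1 × 6 = 1,030,881,600 bytes.
Track C: 18,900 × 487 × 1 × 2 = 18,408,600 bytes.
Track D: 100,000 × 487 × 2 × 4 = 389,600,000 bytes.
Total = 1,460,366,900 bytes = 1.36 GiB.

1.36 GiB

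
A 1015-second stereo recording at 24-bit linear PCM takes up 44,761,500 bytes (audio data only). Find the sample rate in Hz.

Bytes = sample_rate × seconds × bytes_per_sample × channels.
sample_rate = 44,761,500 / (1,015 × 3 × 2) = 44,761,500 / 6,090 = 7,350 Hz.

7,350 Hz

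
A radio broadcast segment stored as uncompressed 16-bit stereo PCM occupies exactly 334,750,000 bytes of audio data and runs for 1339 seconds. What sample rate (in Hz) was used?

62,500 Hz

Bytes = sample_rate × seconds × bytes_per_sample × channels.
sample_rate = 334,750,000 / (1,339 × 2 × 2) = 334,750,000 / 5,356 = 62,500 Hz.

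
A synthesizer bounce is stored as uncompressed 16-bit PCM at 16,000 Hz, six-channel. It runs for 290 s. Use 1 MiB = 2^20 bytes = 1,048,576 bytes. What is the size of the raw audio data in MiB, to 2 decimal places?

53.10 MiB

Bytes = 16,000 samples/s × 290 s × 2 bytes/sample × 6 ch = 55,680,000 bytes.
55,680,000 / 1,048,576 = 53.10 MiB.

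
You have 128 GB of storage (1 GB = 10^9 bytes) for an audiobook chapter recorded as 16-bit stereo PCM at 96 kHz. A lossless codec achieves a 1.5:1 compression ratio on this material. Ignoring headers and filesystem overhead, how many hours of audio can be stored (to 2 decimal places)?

138.89 hours

Uncompressed byte rate = 96,000 × 2 × 2 = 384,000 bytes/s.
After 1.5:1 compression, effective rate ≈ 256000 bytes/s.
Capacity = 128 × 1,000,000,000 = 128,000,000,000 bytes.
128,000,000,000 / effective rate ≈ 500000 s → 138.89 hours.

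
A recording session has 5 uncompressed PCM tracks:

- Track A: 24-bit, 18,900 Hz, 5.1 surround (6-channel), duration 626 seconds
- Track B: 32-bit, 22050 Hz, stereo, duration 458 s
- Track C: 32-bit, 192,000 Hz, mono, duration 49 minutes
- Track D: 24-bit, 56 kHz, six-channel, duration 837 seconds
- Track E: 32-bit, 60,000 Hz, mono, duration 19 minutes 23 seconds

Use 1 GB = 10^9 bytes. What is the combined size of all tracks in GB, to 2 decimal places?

3.67 GB

Track A: 18,900 × 626 × 3 × 6 = 212,965,200 bytes.
Track B: 22,050 × 458 × 4 × 2 = 80,791,200 bytes.
Track C: 49 minutes = 2,940 s; 192,000 × 2,940 × 4 × 1 = 2,257,920,000 bytes.
Track D: 56,000 × 837 × 3 × 6 = 843,696,000 bytes.
Track E: 19 minutes 23 seconds = 1,163 s; 60,000 × 1,163 × 4 × 1 = 279,120,000 bytes.
Total = 3,674,492,400 bytes = 3.67 GB.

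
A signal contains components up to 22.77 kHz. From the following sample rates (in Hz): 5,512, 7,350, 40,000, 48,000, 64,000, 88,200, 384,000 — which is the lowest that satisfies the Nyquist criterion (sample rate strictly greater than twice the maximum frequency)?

Need sample rate > 2 × 22,770 = 45,540 Hz.
Lowest listed rate above 45,540 Hz is 48,000 Hz.

48,000 Hz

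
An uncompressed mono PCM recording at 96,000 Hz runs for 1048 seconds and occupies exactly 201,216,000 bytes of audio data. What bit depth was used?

16 bits

Bytes per sample = 201,216,000 / (96,000 × 1,048 × 1) = 201,216,000 / 100,608,000 = 2.
Bit depth = 2 × 8 = 16 bits.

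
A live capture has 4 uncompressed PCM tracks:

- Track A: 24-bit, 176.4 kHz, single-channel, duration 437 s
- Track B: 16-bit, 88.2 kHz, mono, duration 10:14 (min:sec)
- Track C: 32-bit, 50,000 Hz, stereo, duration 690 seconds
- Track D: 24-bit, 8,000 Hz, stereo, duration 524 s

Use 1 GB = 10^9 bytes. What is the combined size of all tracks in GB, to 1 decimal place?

Track A: 176,400 × 437 × 3 × 1 = 231,260,400 bytes.
Track B: 10:14 (min:sec) = 614 s; 88,200 × 614 × 2 × 1 = 108,309,600 bytes.
Track C: 50,000 × 690 × 4 × 2 = 276,000,000 bytes.
Track D: 8,000 × 524 × 3 × 2 = 25,152,000 bytes.
Total = 640,722,000 bytes = 0.6 GB.

0.6 GB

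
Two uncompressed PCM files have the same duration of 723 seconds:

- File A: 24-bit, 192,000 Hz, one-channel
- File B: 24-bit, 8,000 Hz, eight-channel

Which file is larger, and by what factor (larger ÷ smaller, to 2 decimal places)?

File A: 192,000 × 3 × 1 = 576,000 bytes/s.
File B: 8,000 × 3 × 8 = 192,000 bytes/s.
File A is larger; ratio = 416,448,000 / 138,816,000 = 3.00.

File A, by a factor of 3.00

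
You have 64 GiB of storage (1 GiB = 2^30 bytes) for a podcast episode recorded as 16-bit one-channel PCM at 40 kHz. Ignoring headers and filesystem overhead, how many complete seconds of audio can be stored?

Uncompressed byte rate = 40,000 × 2 × 1 = 80,000 bytes/s.
Capacity = 64 × 1,073,741,824 = 68,719,476,736 bytes.
68,719,476,736 / 80,000 ≈ 858993.46 s → 858,993 seconds.

858,993 seconds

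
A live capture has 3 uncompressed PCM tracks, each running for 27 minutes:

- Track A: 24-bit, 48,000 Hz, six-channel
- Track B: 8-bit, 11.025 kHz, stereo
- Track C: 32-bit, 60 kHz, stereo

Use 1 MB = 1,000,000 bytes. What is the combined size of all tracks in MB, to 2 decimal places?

2213.00 MB

27 minutes = 1,620 s.
Track A: 48,000 × 1,620 × 3 × 6 = 1,399,680,000 bytes.
Track B: 11,025 × 1,620 × 1 × 2 = 35,721,000 bytes.
Track C: 60,000 × 1,620 × 4 × 2 = 777,600,000 bytes.
Total = 2,213,001,000 bytes = 2213.00 MB.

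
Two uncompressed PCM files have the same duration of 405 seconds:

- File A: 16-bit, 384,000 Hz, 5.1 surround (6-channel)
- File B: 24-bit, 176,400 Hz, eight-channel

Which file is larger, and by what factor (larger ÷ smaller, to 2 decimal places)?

File A: 384,000 × 2 × 6 = 4,608,000 bytes/s.
File B: 176,400 × 3 × 8 = 4,233,600 bytes/s.
File A is larger; ratio = 1,866,240,000 / 1,714,608,000 = 1.09.

File A, by a factor of 1.09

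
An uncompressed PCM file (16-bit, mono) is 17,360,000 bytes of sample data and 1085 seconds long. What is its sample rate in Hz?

Bytes = sample_rate × seconds × bytes_per_sample × channels.
sample_rate = 17,360,000 / (1,085 × 2 × 1) = 17,360,000 / 2,170 = 8,000 Hz.

8,000 Hz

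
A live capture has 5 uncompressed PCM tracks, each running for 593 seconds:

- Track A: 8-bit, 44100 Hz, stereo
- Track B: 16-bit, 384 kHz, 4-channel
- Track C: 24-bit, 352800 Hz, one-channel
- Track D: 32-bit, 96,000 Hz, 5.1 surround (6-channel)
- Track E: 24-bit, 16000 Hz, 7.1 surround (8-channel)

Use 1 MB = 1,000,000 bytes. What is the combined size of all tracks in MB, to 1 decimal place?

Track A: 44,100 × 593 × 1 × 2 = 52,302,600 bytes.
Track B: 384,000 × 593 × 2 × 4 = 1,821,696,000 bytes.
Track C: 352,800 × 593 × 3 × 1 = 627,631,200 bytes.
Track D: 96,000 × 593 × 4 × 6 = 1,366,272,000 bytes.
Track E: 16,000 × 593 × 3 × 8 = 227,712,000 bytes.
Total = 4,095,613,800 bytes = 4095.6 MB.

4095.6 MB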